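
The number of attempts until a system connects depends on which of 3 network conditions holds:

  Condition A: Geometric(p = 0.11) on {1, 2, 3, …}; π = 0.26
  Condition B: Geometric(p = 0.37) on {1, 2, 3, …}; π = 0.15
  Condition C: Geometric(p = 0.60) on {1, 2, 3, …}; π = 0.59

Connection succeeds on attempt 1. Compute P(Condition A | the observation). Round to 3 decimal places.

0.065

P(component k | x) = w_k·f_k(x) / marginal(x), where marginal(x) = Σ_j w_j·f_j(x).
Component likelihoods at x = 1:
  p_A = 0.11·(1−0.11)^0 = 0.11·1 = 0.11
  p_B = 0.37·(1−0.37)^0 = 0.37·1 = 0.37
  p_C = 0.60·(1−0.60)^0 = 0.60·1 = 0.6
Unnormalised posteriors:
  w_A·p_A = 0.26 × 0.11 = 0.0286
  w_B·p_B = 0.15 × 0.37 = 0.0555
  w_C·p_C = 0.59 × 0.6 = 0.354
Normaliser: 0.0286 + 0.0555 + 0.354 = 0.4381
P(Condition A | the observation) = 0.0286 / 0.4381 ≈ 0.065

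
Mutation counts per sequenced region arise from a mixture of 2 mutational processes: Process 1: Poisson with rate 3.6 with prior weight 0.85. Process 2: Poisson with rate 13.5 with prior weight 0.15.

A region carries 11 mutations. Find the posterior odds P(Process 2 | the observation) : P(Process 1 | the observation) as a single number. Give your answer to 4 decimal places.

18.2600

Posterior odds = (w_i f_i(x)) / (w_j f_j(x)); the normalising sum cancels.
Poisson probabilities:
  L_1 = e^(−3.6)·3.6^11/11! = 0.000900973
  L_2 = e^(−13.5)·13.5^11/11! = 0.0932267
Posterior odds = (w_2·L_2) / (w_1·L_1) = (0.15·0.0932267) / (0.85·0.000900973) = 0.013984 / 0.000765827 ≈ 18.2600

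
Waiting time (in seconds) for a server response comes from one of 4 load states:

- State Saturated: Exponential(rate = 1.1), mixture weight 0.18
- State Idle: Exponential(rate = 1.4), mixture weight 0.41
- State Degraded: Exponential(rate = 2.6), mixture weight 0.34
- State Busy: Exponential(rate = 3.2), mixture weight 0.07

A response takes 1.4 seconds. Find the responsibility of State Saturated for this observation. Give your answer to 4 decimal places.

By Bayes' theorem, P(k | x) = π_k f_k(x) / Σ_j π_j f_j(x).
Exponential densities:
  p_Saturated = 1.1·e^(−1.1·1.4) = 1.1·e^(−1.5400) = 0.235819
  p_Idle = 1.4·e^(−1.4·1.4) = 1.4·e^(−1.9600) = 0.197202
  p_Degraded = 2.6·e^(−2.6·1.4) = 2.6·e^(−3.6400) = 0.0682561
  p_Busy = 3.2·e^(−3.2·1.4) = 3.2·e^(−4.4800) = 0.0362669
Unnormalised posteriors:
  π_Saturated·p_Saturated = 0.18 × 0.235819 = 0.0424475
  π_Idle·p_Idle = 0.41 × 0.197202 = 0.0808527
  π_Degraded·p_Degraded = 0.34 × 0.0682561 = 0.0232071
  π_Busy·p_Busy = 0.07 × 0.0362669 = 0.00253868
Evidence: 0.0424475 + 0.0808527 + 0.0232071 + 0.00253868 = 0.149046
Responsibility of State Saturated: 0.0424475 / 0.149046 ≈ 0.2848

0.2848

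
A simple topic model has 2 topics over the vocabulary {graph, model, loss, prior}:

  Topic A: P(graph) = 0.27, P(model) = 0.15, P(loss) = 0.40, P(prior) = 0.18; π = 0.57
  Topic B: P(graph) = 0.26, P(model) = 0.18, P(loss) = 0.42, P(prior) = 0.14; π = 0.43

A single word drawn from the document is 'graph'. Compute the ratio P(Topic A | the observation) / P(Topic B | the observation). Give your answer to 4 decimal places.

1.3766

The posterior odds equal the prior odds times the likelihood ratio: (π_i/π_j)·(f_i(x)/f_j(x)).
Categorical probabilities:
  L_A = P(graph | comp) = 0.27
  L_B = P(graph | comp) = 0.26
Odds = (0.57/0.43) × (0.27/0.26) = 1.32558 × 1.03846 ≈ 1.3766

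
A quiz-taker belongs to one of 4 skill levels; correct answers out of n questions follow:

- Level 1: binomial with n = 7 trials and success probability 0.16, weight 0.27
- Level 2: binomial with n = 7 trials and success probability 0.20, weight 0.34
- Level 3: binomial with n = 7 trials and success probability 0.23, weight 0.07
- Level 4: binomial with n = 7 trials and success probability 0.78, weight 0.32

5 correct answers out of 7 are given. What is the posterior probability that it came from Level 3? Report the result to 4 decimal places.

0.0058

Apply Bayes' rule: the posterior for each component is proportional to its prior times its likelihood at x.
Component likelihoods at x = 5 correct answers out of 7:
  L_1 = 0.00155374
  L_2 = 0.0043008
  L_3 = 0.00801383
  L_4 = 0.293452
Prior × likelihood for each component:
  P(Z=1)·L_1 = 0.27 × 0.00155374 = 0.000419509
  P(Z=2)·L_2 = 0.34 × 0.0043008 = 0.00146227
  P(Z=3)·L_3 = 0.07 × 0.00801383 = 0.000560968
  P(Z=4)·L_4 = 0.32 × 0.293452 = 0.0939048
Marginal: 0.000419509 + 0.00146227 + 0.000560968 + 0.0939048 = 0.0963475
P(Level 3 | the observation) ≈ 0.0058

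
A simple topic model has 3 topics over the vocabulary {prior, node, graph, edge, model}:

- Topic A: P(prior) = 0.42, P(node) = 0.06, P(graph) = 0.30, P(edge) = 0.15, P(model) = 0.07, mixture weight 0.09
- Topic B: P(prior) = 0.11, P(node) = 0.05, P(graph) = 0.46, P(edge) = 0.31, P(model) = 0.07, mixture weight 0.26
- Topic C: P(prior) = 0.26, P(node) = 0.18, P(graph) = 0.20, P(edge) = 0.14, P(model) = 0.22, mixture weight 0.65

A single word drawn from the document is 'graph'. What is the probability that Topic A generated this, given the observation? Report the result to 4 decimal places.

Apply Bayes' rule: the posterior for each component is proportional to its prior times its likelihood at x.
Evaluate each component's likelihood at the observed value:
  f_A = 0.3
  f_B = 0.46
  f_C = 0.2
Prior × likelihood for each component:
  w_A·f_A = 0.09 × 0.3 = 0.027
  w_B·f_B = 0.26 × 0.46 = 0.1196
  w_C·f_C = 0.65 × 0.2 = 0.13
Marginal: 0.027 + 0.1196 + 0.13 = 0.2766
P(Topic A | x) = 0.027 / 0.2766 ≈ 0.0976

0.0976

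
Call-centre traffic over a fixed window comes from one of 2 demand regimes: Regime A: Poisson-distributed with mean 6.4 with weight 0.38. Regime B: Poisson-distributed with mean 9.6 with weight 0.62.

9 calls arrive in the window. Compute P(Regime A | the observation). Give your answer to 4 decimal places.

0.2812

The responsibility of component k is P(Z=k) f_k(x) divided by Σ_j P(Z=j) f_j(x).
Poisson probabilities:
  L_A = e^(−6.4)·6.4^9/9! = 0.0824844
  L_B = e^(−9.6)·9.6^9/9! = 0.129256
Unnormalised posteriors:
  P(Z=A)·L_A = 0.38 × 0.0824844 = 0.0313441
  P(Z=B)·L_B = 0.62 × 0.129256 = 0.0801388
Sum: 0.0313441 + 0.0801388 = 0.111483
So the posterior for Regime A is 0.0313441 / 0.111483 ≈ 0.2812.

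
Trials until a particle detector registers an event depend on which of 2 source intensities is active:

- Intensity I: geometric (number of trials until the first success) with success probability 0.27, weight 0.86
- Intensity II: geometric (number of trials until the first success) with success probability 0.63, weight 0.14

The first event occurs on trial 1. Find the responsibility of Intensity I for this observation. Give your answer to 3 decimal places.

By Bayes' theorem, P(k | x) = P(Z=k) f_k(x) / Σ_j P(Z=j) f_j(x).
Evaluate each component's likelihood at the observed value:
  f_I = 0.27·(1−0.27)^0 = 0.27·1 = 0.27
  f_II = 0.63·(1−0.63)^0 = 0.63·1 = 0.63
Weight by the priors:
  P(Z=I)·f_I = 0.86 × 0.27 = 0.2322
  P(Z=II)·f_II = 0.14 × 0.63 = 0.0882
Marginal: 0.2322 + 0.0882 = 0.3204
So the posterior for Intensity I is 0.2322 / 0.3204 ≈ 0.725.

0.725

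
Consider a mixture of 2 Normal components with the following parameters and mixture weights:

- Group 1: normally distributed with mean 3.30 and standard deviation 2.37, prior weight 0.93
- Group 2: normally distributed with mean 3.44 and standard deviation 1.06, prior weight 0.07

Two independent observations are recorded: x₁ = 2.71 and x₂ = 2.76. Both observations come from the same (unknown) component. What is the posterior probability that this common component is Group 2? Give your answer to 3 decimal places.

0.204

Posterior ∝ prior × likelihood, so P(k | x) ∝ w_k f_k(x); normalise over all components.
Since both observations come from the same component, the likelihood for component k is f_k(x₁)·f_k(x₂).
  L_1 = [0.163194] × [0.164017] = 0.0267666
  L_2 = [0.296904] × [0.306366] = 0.0909613
Multiply by the mixture weights:
  w_1·L_1 = 0.93 × 0.0267666 = 0.0248929
  w_2·L_2 = 0.07 × 0.0909613 = 0.00636729
Sum: 0.0248929 + 0.00636729 = 0.0312602
P(Group 2 | data) = 0.00636729 / 0.0312602 ≈ 0.204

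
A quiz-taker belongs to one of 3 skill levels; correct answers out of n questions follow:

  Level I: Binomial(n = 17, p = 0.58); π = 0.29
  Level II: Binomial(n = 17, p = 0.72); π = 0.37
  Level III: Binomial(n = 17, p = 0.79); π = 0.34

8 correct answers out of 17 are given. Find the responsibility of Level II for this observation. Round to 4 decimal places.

By Bayes' theorem, P(k | x) = P(Z=k) f_k(x) / Σ_j P(Z=j) f_j(x).
Component likelihoods at x = 8 correct answers out of 17:
  p_I = 0.126605
  p_II = 0.0185724
  p_III = 0.00292938
Weight by the priors:
  P(Z=I)·p_I = 0.29 × 0.126605 = 0.0367156
  P(Z=II)·p_II = 0.37 × 0.0185724 = 0.00687178
  P(Z=III)·p_III = 0.34 × 0.00292938 = 0.000995988
Denominator: 0.0367156 + 0.00687178 + 0.000995988 = 0.0445834
Responsibility of Level II: 0.00687178 / 0.0445834 ≈ 0.1541

0.1541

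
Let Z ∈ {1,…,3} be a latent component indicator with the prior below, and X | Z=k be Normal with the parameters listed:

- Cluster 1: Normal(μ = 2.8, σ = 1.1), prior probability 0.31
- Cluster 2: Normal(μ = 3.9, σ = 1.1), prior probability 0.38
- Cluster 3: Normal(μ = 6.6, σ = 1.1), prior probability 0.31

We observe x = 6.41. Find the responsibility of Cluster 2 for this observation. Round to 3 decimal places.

Apply Bayes' rule: the posterior for each component is proportional to its prior times its likelihood at x.
Component likelihoods at x = 6.41:
  p_1 = (1/(1.1·√(2π)))·exp(−(6.41−2.8)²/(2·1.1²)) = 0.362675·exp(-5.38517) = 0.00166253
  p_2 = (1/(1.1·√(2π)))·exp(−(6.41−3.9)²/(2·1.1²)) = 0.362675·exp(-2.60335) = 0.0268471
  p_3 = (1/(1.1·√(2π)))·exp(−(6.41−6.6)²/(2·1.1²)) = 0.362675·exp(-0.01492) = 0.357305
Prior × likelihood for each component:
  w_1·p_1 = 0.31 × 0.00166253 = 0.000515385
  w_2·p_2 = 0.38 × 0.0268471 = 0.0102019
  w_3·p_3 = 0.31 × 0.357305 = 0.110764
Evidence: 0.000515385 + 0.0102019 + 0.110764 = 0.121482
P(Cluster 2 | 6.41) = 0.0102019 / 0.121482 ≈ 0.084

0.084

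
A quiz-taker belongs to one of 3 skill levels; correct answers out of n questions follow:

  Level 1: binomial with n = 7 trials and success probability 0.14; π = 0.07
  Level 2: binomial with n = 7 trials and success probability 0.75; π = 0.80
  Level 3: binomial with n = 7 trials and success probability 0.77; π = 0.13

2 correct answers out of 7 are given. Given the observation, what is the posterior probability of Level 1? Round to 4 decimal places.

0.5689

The responsibility of component k is P(Z=k) f_k(x) divided by Σ_j P(Z=j) f_j(x).
Evaluate each component's likelihood at the observed value:
  L_1 = C(7,2)·0.14^2·0.86^5 = 21·0.0196·0.470427 = 0.193628
  L_2 = C(7,2)·0.75^2·0.25^5 = 21·0.5625·0.000976562 = 0.0115356
  L_3 = C(7,2)·0.77^2·0.23^5 = 21·0.5929·0.000643634 = 0.00801383
Weight by the priors:
  P(Z=1)·L_1 = 0.07 × 0.193628 = 0.0135539
  P(Z=2)·L_2 = 0.80 × 0.0115356 = 0.00922852
  P(Z=3)·L_3 = 0.13 × 0.00801383 = 0.0010418
Denominator: 0.0135539 + 0.00922852 + 0.0010418 = 0.0238243
Responsibility of Level 1: 0.0135539 / 0.0238243 ≈ 0.5689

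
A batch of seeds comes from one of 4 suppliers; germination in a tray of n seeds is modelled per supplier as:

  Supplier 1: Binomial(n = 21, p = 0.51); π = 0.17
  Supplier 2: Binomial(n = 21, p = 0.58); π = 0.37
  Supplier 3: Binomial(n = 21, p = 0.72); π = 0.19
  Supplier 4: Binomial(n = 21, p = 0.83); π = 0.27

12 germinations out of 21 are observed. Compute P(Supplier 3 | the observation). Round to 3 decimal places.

The responsibility of component k is P(Z=k) f_k(x) divided by Σ_j P(Z=j) f_j(x).
Evaluate each component's likelihood at the observed value:
  L_1 = 0.148201
  L_2 = 0.17323
  L_3 = 0.0603471
  L_4 = 0.00372582
Unnormalised posteriors:
  P(Z=1)·L_1 = 0.17 × 0.148201 = 0.0251941
  P(Z=2)·L_2 = 0.37 × 0.17323 = 0.0640952
  P(Z=3)·L_3 = 0.19 × 0.0603471 = 0.0114659
  P(Z=4)·L_4 = 0.27 × 0.00372582 = 0.00100597
Evidence: 0.0251941 + 0.0640952 + 0.0114659 + 0.00100597 = 0.101761
So the posterior for Supplier 3 is 0.0114659 / 0.101761 ≈ 0.113.

0.113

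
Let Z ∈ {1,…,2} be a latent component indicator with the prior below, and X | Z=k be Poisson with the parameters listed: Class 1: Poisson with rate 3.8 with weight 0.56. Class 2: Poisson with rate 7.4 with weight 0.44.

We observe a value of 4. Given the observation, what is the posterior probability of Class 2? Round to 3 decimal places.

Apply Bayes' rule: the posterior for each component is proportional to its prior times its likelihood at x.
Component likelihoods at x = 4:
  L_1 = 0.194359
  L_2 = 0.0763724
Multiply by the mixture weights:
  w_1·L_1 = 0.56 × 0.194359 = 0.108841
  w_2·L_2 = 0.44 × 0.0763724 = 0.0336039
Normaliser: 0.108841 + 0.0336039 = 0.142445
P(Class 2 | the observation) ≈ 0.236

0.236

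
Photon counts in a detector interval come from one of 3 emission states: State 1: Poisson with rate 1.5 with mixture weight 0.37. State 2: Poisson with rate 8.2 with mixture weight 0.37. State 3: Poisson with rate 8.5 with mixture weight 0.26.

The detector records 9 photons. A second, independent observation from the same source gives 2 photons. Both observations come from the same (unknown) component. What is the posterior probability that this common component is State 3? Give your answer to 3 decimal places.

0.363

Apply Bayes' rule: the posterior for each component is proportional to its prior times its likelihood at x.
Since both observations come from the same component, the likelihood for component k is f_k(x₁)·f_k(x₂).
  f_1 = [2.36383e-05] × [0.251021] = 5.93372e-06
  f_2 = [0.126866] × [0.00923385] = 0.00117147
  f_3 = [0.129869] × [0.00735029] = 0.000954573
Multiply by the mixture weights:
  π_1·f_1 = 0.37 × 5.93372e-06 = 2.19548e-06
  π_2·f_2 = 0.37 × 0.00117147 = 0.000433443
  π_3·f_3 = 0.26 × 0.000954573 = 0.000248189
Marginal: 2.19548e-06 + 0.000433443 + 0.000248189 = 0.000683827
So the posterior for State 3 is 0.000248189 / 0.000683827 ≈ 0.363.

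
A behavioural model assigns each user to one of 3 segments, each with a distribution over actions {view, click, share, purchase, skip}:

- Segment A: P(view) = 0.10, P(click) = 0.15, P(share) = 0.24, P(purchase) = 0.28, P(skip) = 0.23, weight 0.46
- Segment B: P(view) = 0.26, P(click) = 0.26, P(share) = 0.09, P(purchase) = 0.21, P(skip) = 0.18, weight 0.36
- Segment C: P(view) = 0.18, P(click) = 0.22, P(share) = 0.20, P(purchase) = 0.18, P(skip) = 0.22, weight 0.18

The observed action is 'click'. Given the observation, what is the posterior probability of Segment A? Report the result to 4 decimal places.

P(component k | x) = w_k·f_k(x) / marginal(x), where marginal(x) = Σ_j w_j·f_j(x).
Evaluate each component's likelihood at the observed value:
  f_A = 0.15
  f_B = 0.26
  f_C = 0.22
Unnormalised posteriors:
  w_A·f_A = 0.46 × 0.15 = 0.069
  w_B·f_B = 0.36 × 0.26 = 0.0936
  w_C·f_C = 0.18 × 0.22 = 0.0396
Denominator: 0.069 + 0.0936 + 0.0396 = 0.2022
Responsibility of Segment A: 0.069 / 0.2022 ≈ 0.3412

0.3412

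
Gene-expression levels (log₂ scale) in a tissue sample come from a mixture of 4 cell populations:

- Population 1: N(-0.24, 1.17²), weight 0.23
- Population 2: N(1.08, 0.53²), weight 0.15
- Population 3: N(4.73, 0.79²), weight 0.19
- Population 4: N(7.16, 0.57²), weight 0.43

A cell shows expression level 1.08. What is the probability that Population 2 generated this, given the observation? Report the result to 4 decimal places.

0.7312

Apply Bayes' rule: the posterior for each component is proportional to its prior times its likelihood at x.
Normal densities:
  f_1 = (1/(1.17·√(2π)))·exp(−(1.08−-0.24)²/(2·1.17²)) = 0.340976·exp(-0.63642) = 0.180438
  f_2 = (1/(0.53·√(2π)))·exp(−(1.08−1.08)²/(2·0.53²)) = 0.752721·exp(-0.00000) = 0.752721
  f_3 = (1/(0.79·√(2π)))·exp(−(1.08−4.73)²/(2·0.79²)) = 0.504990·exp(-10.67337) = 1.16922e-05
  f_4 = (1/(0.57·√(2π)))·exp(−(1.08−7.16)²/(2·0.57²)) = 0.699899·exp(-56.88889) = 1.37564e-25
Prior × likelihood for each component:
  w_1·f_1 = 0.23 × 0.180438 = 0.0415008
  w_2·f_2 = 0.15 × 0.752721 = 0.112908
  w_3·f_3 = 0.19 × 1.16922e-05 = 2.22152e-06
  w_4·f_4 = 0.43 × 1.37564e-25 = 5.91525e-26
Denominator: 0.0415008 + 0.112908 + 2.22152e-06 + 5.91525e-26 = 0.154411
Responsibility of Population 2: 0.112908 / 0.154411 ≈ 0.7312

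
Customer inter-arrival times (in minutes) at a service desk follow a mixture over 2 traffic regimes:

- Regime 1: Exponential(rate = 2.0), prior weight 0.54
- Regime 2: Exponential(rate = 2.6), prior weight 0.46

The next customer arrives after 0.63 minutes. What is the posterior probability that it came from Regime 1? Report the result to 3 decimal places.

Posterior ∝ prior × likelihood, so P(k | x) ∝ π_k f_k(x); normalise over all components.
Exponential densities:
  L_1 = 0.567308
  L_2 = 0.505358
Multiply by the mixture weights:
  π_1·L_1 = 0.54 × 0.567308 = 0.306346
  π_2·L_2 = 0.46 × 0.505358 = 0.232465
Sum: 0.306346 + 0.232465 = 0.538811
P(Regime 1 | the observation) ≈ 0.569

0.569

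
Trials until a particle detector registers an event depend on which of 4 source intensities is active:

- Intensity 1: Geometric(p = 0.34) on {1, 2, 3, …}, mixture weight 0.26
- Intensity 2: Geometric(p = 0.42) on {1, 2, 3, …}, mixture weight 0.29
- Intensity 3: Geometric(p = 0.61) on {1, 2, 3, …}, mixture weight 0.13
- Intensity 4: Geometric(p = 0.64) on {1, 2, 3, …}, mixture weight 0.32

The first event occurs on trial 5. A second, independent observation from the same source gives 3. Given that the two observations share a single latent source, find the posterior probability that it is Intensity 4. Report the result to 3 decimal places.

0.058

Posterior ∝ prior × likelihood, so P(k | x) ∝ π_k f_k(x); normalise over all components.
Since both observations come from the same component, the likelihood for component k is f_k(x₁)·f_k(x₂).
  p_1 = [0.34·(1−0.34)^4 = 0.34·0.189747 = 0.0645141] × [0.148104] = 0.0095548
  p_2 = [0.42·(1−0.42)^4 = 0.42·0.113165 = 0.0475293] × [0.141288] = 0.00671532
  p_3 = [0.61·(1−0.61)^4 = 0.61·0.0231344 = 0.014112] × [0.092781] = 0.00130932
  p_4 = [0.64·(1−0.64)^4 = 0.64·0.0167962 = 0.0107495] × [0.082944] = 0.00089161
Multiply by the mixture weights:
  π_1·p_1 = 0.26 × 0.0095548 = 0.00248425
  π_2·p_2 = 0.29 × 0.00671532 = 0.00194744
  π_3·p_3 = 0.13 × 0.00130932 = 0.000170212
  π_4·p_4 = 0.32 × 0.00089161 = 0.000285315
Denominator: 0.00248425 + 0.00194744 + 0.000170212 + 0.000285315 = 0.00488722
So the posterior for Intensity 4 is 0.000285315 / 0.00488722 ≈ 0.058.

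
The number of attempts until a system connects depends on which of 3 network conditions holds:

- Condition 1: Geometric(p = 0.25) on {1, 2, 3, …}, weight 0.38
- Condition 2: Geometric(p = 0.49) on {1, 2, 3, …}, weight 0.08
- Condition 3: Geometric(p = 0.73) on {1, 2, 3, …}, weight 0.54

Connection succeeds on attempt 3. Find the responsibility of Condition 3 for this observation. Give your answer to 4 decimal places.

By Bayes' theorem, P(k | x) = π_k f_k(x) / Σ_j π_j f_j(x).
Evaluate each component's likelihood at the observed value:
  p_1 = 0.25·(1−0.25)^2 = 0.25·0.5625 = 0.140625
  p_2 = 0.49·(1−0.49)^2 = 0.49·0.2601 = 0.127449
  p_3 = 0.73·(1−0.73)^2 = 0.73·0.0729 = 0.053217
Unnormalised posteriors:
  π_1·p_1 = 0.38 × 0.140625 = 0.0534375
  π_2·p_2 = 0.08 × 0.127449 = 0.0101959
  π_3·p_3 = 0.54 × 0.053217 = 0.0287372
Sum: 0.0534375 + 0.0101959 + 0.0287372 = 0.0923706
So the posterior for Condition 3 is 0.0287372 / 0.0923706 ≈ 0.3111.

0.3111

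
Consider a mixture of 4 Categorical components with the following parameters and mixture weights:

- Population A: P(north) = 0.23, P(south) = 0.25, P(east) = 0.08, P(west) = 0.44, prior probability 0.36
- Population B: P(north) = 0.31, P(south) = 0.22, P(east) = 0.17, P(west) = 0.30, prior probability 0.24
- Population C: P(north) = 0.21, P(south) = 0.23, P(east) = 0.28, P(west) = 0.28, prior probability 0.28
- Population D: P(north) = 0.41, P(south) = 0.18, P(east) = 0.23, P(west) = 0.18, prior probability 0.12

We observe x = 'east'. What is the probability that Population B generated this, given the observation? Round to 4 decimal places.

0.2323

P(component k | x) = P(Z=k)·f_k(x) / marginal(x), where marginal(x) = Σ_j P(Z=j)·f_j(x).
Evaluate each component's likelihood at the observed value:
  L_A = 0.08
  L_B = 0.17
  L_C = 0.28
  L_D = 0.23
Prior × likelihood for each component:
  P(Z=A)·L_A = 0.36 × 0.08 = 0.0288
  P(Z=B)·L_B = 0.24 × 0.17 = 0.0408
  P(Z=C)·L_C = 0.28 × 0.28 = 0.0784
  P(Z=D)·L_D = 0.12 × 0.23 = 0.0276
Denominator: 0.0288 + 0.0408 + 0.0784 + 0.0276 = 0.1756
Responsibility of Population B: 0.0408 / 0.1756 ≈ 0.2323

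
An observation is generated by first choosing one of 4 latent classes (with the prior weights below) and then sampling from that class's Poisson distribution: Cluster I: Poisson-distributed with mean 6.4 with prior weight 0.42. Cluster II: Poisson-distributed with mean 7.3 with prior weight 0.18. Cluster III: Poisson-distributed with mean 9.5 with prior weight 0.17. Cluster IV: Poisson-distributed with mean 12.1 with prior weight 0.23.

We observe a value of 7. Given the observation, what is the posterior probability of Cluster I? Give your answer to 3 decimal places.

0.530

By Bayes' theorem, P(k | x) = P(Z=k) f_k(x) / Σ_j P(Z=j) f_j(x).
Component likelihoods at x = 7:
  f_I = e^(−6.4)·6.4^7/7! = 0.144992
  f_II = e^(−7.3)·7.3^7/7! = 0.148074
  f_III = e^(−9.5)·9.5^7/7! = 0.103714
  f_IV = e^(−12.1)·12.1^7/7! = 0.0418894
Multiply by the mixture weights:
  P(Z=I)·f_I = 0.42 × 0.144992 = 0.0608967
  P(Z=II)·f_II = 0.18 × 0.148074 = 0.0266534
  P(Z=III)·f_III = 0.17 × 0.103714 = 0.0176314
  P(Z=IV)·f_IV = 0.23 × 0.0418894 = 0.00963456
Sum: 0.0608967 + 0.0266534 + 0.0176314 + 0.00963456 = 0.114816
Responsibility of Cluster I: 0.0608967 / 0.114816 ≈ 0.530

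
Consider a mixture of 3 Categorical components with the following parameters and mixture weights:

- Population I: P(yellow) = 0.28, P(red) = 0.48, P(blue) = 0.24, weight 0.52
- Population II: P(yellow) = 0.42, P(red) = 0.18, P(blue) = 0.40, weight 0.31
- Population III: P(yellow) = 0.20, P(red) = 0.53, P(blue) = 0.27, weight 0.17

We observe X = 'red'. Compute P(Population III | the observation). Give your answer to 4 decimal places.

0.2278

Posterior ∝ prior × likelihood, so P(k | x) ∝ P(Z=k) f_k(x); normalise over all components.
Evaluate each component's likelihood at the observed value:
  L_I = P(red | comp) = 0.48
  L_II = P(red | comp) = 0.18
  L_III = P(red | comp) = 0.53
Weight by the priors:
  P(Z=I)·L_I = 0.52 × 0.48 = 0.2496
  P(Z=II)·L_II = 0.31 × 0.18 = 0.0558
  P(Z=III)·L_III = 0.17 × 0.53 = 0.0901
Evidence: 0.2496 + 0.0558 + 0.0901 = 0.3955
P(Population III | x) ≈ 0.2278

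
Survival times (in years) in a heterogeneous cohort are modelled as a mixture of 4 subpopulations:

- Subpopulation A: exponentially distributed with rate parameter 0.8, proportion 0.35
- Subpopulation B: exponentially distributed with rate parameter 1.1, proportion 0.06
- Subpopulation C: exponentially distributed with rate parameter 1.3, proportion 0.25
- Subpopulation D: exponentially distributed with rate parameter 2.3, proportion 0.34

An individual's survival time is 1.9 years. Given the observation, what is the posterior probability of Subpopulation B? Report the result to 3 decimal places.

0.076

P(component k | x) = π_k·f_k(x) / marginal(x), where marginal(x) = Σ_j π_j·f_j(x).
Component likelihoods at x = 1.9 years:
  L_A = 0.17497
  L_B = 0.136056
  L_C = 0.10996
  L_D = 0.0290979
Prior × likelihood for each component:
  π_A·L_A = 0.35 × 0.17497 = 0.0612393
  π_B·L_B = 0.06 × 0.136056 = 0.00816335
  π_C·L_C = 0.25 × 0.10996 = 0.0274901
  π_D·L_D = 0.34 × 0.0290979 = 0.00989327
Marginal: 0.0612393 + 0.00816335 + 0.0274901 + 0.00989327 = 0.106786
So the posterior for Subpopulation B is 0.00816335 / 0.106786 ≈ 0.076.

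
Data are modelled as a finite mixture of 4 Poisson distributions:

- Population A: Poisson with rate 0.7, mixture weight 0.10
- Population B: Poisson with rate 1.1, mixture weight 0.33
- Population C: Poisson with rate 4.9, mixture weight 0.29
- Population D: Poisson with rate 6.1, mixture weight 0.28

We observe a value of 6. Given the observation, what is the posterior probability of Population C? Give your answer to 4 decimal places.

0.4787

By Bayes' theorem, P(k | x) = w_k f_k(x) / Σ_j w_j f_j(x).
Component likelihoods at x = 6:
  p_A = e^(−0.7)·0.7^6/6! = 8.11427e-05
  p_B = e^(−1.1)·1.1^6/6! = 0.00081903
  p_C = e^(−4.9)·4.9^6/6! = 0.143153
  p_D = e^(−6.1)·6.1^6/6! = 0.160491
Weight by the priors:
  w_A·p_A = 0.10 × 8.11427e-05 = 8.11427e-06
  w_B·p_B = 0.33 × 0.00081903 = 0.00027028
  w_C·p_C = 0.29 × 0.143153 = 0.0415144
  w_D·p_D = 0.28 × 0.160491 = 0.0449374
Sum: 8.11427e-06 + 0.00027028 + 0.0415144 + 0.0449374 = 0.0867302
Responsibility of Population C: 0.0415144 / 0.0867302 ≈ 0.4787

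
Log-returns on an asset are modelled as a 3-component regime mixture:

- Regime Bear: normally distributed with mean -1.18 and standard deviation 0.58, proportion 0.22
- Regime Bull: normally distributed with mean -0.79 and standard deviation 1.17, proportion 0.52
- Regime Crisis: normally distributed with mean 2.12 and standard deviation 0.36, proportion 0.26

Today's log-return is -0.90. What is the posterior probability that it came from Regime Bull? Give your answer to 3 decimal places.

0.567

The responsibility of component k is P(Z=k) f_k(x) divided by Σ_j P(Z=j) f_j(x).
Evaluate each component's likelihood at the observed value:
  L_Bear = (1/(0.58·√(2π)))·exp(−(-0.90−-1.18)²/(2·0.58²)) = 0.687832·exp(-0.11653) = 0.612174
  L_Bull = (1/(1.17·√(2π)))·exp(−(-0.90−-0.79)²/(2·1.17²)) = 0.340976·exp(-0.00442) = 0.339473
  L_Crisis = (1/(0.36·√(2π)))·exp(−(-0.90−2.12)²/(2·0.36²)) = 1.108173·exp(-35.18673) = 5.79703e-16
Multiply by the mixture weights:
  P(Z=Bear)·L_Bear = 0.22 × 0.612174 = 0.134678
  P(Z=Bull)·L_Bull = 0.52 × 0.339473 = 0.176526
  P(Z=Crisis)·L_Crisis = 0.26 × 5.79703e-16 = 1.50723e-16
Evidence: 0.134678 + 0.176526 + 1.50723e-16 = 0.311204
So the posterior for Regime Bull is 0.176526 / 0.311204 ≈ 0.567.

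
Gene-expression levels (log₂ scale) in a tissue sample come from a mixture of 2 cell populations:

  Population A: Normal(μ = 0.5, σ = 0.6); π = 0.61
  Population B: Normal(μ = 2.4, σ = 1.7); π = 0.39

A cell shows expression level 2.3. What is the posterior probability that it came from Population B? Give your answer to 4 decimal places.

0.9530

By Bayes' theorem, P(k | x) = π_k f_k(x) / Σ_j π_j f_j(x).
Normal densities:
  f_A = (1/(0.6·√(2π)))·exp(−(2.3−0.5)²/(2·0.6²)) = 0.664904·exp(-4.50000) = 0.00738641
  f_B = (1/(1.7·√(2π)))·exp(−(2.3−2.4)²/(2·1.7²)) = 0.234672·exp(-0.00173) = 0.234266
Prior × likelihood for each component:
  π_A·f_A = 0.61 × 0.00738641 = 0.00450571
  π_B·f_B = 0.39 × 0.234266 = 0.0913638
Normaliser: 0.00450571 + 0.0913638 = 0.0958696
P(Population B | data) ≈ 0.9530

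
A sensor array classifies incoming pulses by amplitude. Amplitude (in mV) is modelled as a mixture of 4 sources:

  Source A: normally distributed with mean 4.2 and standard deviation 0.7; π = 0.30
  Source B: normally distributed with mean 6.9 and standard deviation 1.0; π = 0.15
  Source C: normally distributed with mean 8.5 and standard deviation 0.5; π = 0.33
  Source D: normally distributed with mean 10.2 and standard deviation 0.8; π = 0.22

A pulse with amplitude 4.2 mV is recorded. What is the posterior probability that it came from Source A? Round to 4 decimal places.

0.9909

Apply Bayes' rule: the posterior for each component is proportional to its prior times its likelihood at x.
Component likelihoods at x = 4.2 mV:
  L_A = (1/(0.7·√(2π)))·exp(−(4.2−4.2)²/(2·0.7²)) = 0.569918·exp(-0.00000) = 0.569918
  L_B = (1/(1.0·√(2π)))·exp(−(4.2−6.9)²/(2·1.0²)) = 0.398942·exp(-3.64500) = 0.0104209
  L_C = (1/(0.5·√(2π)))·exp(−(4.2−8.5)²/(2·0.5²)) = 0.797885·exp(-36.98000) = 6.94593e-17
  L_D = (1/(0.8·√(2π)))·exp(−(4.2−10.2)²/(2·0.8²)) = 0.498678·exp(-28.12500) = 3.0429e-13
Unnormalised posteriors:
  π_A·L_A = 0.30 × 0.569918 = 0.170975
  π_B·L_B = 0.15 × 0.0104209 = 0.00156314
  π_C·L_C = 0.33 × 6.94593e-17 = 2.29216e-17
  π_D·L_D = 0.22 × 3.0429e-13 = 6.69438e-14
Denominator: 0.170975 + 0.00156314 + 2.29216e-17 + 6.69438e-14 = 0.172538
So the posterior for Source A is 0.170975 / 0.172538 ≈ 0.9909.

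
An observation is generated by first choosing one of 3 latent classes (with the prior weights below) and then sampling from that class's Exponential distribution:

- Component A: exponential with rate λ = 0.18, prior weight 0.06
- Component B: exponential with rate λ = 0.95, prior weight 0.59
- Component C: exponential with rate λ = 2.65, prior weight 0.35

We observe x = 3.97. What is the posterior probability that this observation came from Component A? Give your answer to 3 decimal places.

0.290

The responsibility of component k is π_k f_k(x) divided by Σ_j π_j f_j(x).
Exponential densities:
  f_A = 0.0880898
  f_B = 0.0218666
  f_C = 7.14909e-05
Unnormalised posteriors:
  π_A·f_A = 0.06 × 0.0880898 = 0.00528539
  π_B·f_B = 0.59 × 0.0218666 = 0.0129013
  π_C·f_C = 0.35 × 7.14909e-05 = 2.50218e-05
Evidence: 0.00528539 + 0.0129013 + 2.50218e-05 = 0.0182117
Responsibility of Component A: 0.00528539 / 0.0182117 ≈ 0.290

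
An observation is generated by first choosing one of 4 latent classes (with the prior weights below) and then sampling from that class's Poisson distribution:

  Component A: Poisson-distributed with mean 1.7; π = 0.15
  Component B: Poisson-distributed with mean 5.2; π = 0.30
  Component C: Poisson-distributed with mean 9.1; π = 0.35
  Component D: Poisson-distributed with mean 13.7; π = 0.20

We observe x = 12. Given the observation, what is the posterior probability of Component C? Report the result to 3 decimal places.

0.546

The responsibility of component k is w_k f_k(x) divided by Σ_j w_j f_j(x).
Evaluate each component's likelihood at the observed value:
  L_A = 2.22203e-07
  L_B = 0.00450165
  L_C = 0.0751761
  L_D = 0.102441
Prior × likelihood for each component:
  w_A·L_A = 0.15 × 2.22203e-07 = 3.33304e-08
  w_B·L_B = 0.30 × 0.00450165 = 0.0013505
  w_C·L_C = 0.35 × 0.0751761 = 0.0263116
  w_D·L_D = 0.20 × 0.102441 = 0.0204883
Marginal: 3.33304e-08 + 0.0013505 + 0.0263116 + 0.0204883 = 0.0481505
So the posterior for Component C is 0.0263116 / 0.0481505 ≈ 0.546.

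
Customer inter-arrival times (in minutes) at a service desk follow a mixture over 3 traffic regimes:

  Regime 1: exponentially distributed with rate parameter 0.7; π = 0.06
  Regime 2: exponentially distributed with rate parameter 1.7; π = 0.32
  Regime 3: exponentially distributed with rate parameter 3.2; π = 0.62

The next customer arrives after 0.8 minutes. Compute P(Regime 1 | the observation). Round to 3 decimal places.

0.076

Apply Bayes' rule: the posterior for each component is proportional to its prior times its likelihood at x.
Component likelihoods at x = 0.8 minutes:
  p_1 = 0.7·e^(−0.7·0.8) = 0.7·e^(−0.5600) = 0.399846
  p_2 = 1.7·e^(−1.7·0.8) = 1.7·e^(−1.3600) = 0.436323
  p_3 = 3.2·e^(−3.2·0.8) = 3.2·e^(−2.5600) = 0.247375
Unnormalised posteriors:
  π_1·p_1 = 0.06 × 0.399846 = 0.0239908
  π_2·p_2 = 0.32 × 0.436323 = 0.139623
  π_3·p_3 = 0.62 × 0.247375 = 0.153373
Denominator: 0.0239908 + 0.139623 + 0.153373 = 0.316987
Responsibility of Regime 1: 0.0239908 / 0.316987 ≈ 0.076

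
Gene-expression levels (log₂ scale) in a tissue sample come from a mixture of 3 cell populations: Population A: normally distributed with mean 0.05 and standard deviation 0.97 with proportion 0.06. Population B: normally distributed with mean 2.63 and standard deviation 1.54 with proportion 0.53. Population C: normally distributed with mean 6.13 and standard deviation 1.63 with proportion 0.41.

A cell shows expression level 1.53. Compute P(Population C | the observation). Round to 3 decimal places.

Apply Bayes' rule: the posterior for each component is proportional to its prior times its likelihood at x.
Evaluate each component's likelihood at the observed value:
  p_A = 0.128417
  p_B = 0.200724
  p_C = 0.00456379
Unnormalised posteriors:
  P(Z=A)·p_A = 0.06 × 0.128417 = 0.00770503
  P(Z=B)·p_B = 0.53 × 0.200724 = 0.106384
  P(Z=C)·p_C = 0.41 × 0.00456379 = 0.00187115
Sum: 0.00770503 + 0.106384 + 0.00187115 = 0.11596
Responsibility of Population C: 0.00187115 / 0.11596 ≈ 0.016

0.016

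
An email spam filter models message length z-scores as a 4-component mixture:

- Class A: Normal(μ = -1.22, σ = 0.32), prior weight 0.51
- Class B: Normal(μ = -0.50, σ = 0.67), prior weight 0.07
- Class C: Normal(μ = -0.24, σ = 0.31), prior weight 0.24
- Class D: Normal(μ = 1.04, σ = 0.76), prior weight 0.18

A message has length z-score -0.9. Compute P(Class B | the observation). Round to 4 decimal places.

0.0765

P(component k | x) = w_k·f_k(x) / marginal(x), where marginal(x) = Σ_j w_j·f_j(x).
Normal densities:
  L_A = (1/(0.32·√(2π)))·exp(−(-0.9−-1.22)²/(2·0.32²)) = 1.246695·exp(-0.50000) = 0.756159
  L_B = (1/(0.67·√(2π)))·exp(−(-0.9−-0.50)²/(2·0.67²)) = 0.595436·exp(-0.17821) = 0.49824
  L_C = (1/(0.31·√(2π)))·exp(−(-0.9−-0.24)²/(2·0.31²)) = 1.286911·exp(-2.26639) = 0.133434
  L_D = (1/(0.76·√(2π)))·exp(−(-0.9−1.04)²/(2·0.76²)) = 0.524924·exp(-3.25796) = 0.0201921
Prior × likelihood for each component:
  w_A·L_A = 0.51 × 0.756159 = 0.385641
  w_B·L_B = 0.07 × 0.49824 = 0.0348768
  w_C·L_C = 0.24 × 0.133434 = 0.0320243
  w_D·L_D = 0.18 × 0.0201921 = 0.00363457
Denominator: 0.385641 + 0.0348768 + 0.0320243 + 0.00363457 = 0.456176
So the posterior for Class B is 0.0348768 / 0.456176 ≈ 0.0765.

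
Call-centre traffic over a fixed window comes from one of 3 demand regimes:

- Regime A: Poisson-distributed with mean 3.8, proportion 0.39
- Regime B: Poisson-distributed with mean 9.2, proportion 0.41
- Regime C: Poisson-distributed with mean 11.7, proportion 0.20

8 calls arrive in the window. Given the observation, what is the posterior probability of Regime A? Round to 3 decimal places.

Posterior ∝ prior × likelihood, so P(k | x) ∝ π_k f_k(x); normalise over all components.
Component likelihoods at x = 8 calls:
  p_A = e^(−3.8)·3.8^8/8! = 0.0241229
  p_B = e^(−9.2)·9.2^8/8! = 0.128609
  p_C = e^(−11.7)·11.7^8/8! = 0.0722306
Multiply by the mixture weights:
  π_A·p_A = 0.39 × 0.0241229 = 0.00940792
  π_B·p_B = 0.41 × 0.128609 = 0.0527299
  π_C·p_C = 0.20 × 0.0722306 = 0.0144461
Evidence: 0.00940792 + 0.0527299 + 0.0144461 = 0.0765839
P(Regime A | data) ≈ 0.123

0.123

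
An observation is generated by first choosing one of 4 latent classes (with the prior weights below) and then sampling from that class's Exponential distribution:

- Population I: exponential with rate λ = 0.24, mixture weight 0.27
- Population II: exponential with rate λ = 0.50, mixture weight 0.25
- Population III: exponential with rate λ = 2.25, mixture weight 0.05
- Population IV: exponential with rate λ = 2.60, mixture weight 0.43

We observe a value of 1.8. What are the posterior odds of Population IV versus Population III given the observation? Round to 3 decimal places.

Posterior odds = (π_i f_i(x)) / (π_j f_j(x)); the normalising sum cancels.
Exponential densities:
  p_I = 0.24·e^(−0.24·1.8) = 0.24·e^(−0.4320) = 0.15581
  p_II = 0.50·e^(−0.50·1.8) = 0.50·e^(−0.9000) = 0.203285
  p_III = 2.25·e^(−2.25·1.8) = 2.25·e^(−4.0500) = 0.0392003
  p_IV = 2.60·e^(−2.60·1.8) = 2.60·e^(−4.6800) = 0.0241254
0.0103739 / 0.00196002 ≈ 5.293

5.293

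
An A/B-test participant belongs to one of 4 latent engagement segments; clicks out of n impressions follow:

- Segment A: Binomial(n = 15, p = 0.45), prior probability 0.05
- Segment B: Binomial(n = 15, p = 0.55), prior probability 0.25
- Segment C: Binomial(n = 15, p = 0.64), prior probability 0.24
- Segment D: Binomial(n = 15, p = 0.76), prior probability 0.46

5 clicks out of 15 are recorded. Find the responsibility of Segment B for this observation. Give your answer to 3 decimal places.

0.561

Apply Bayes' rule: the posterior for each component is proportional to its prior times its likelihood at x.
Evaluate each component's likelihood at the observed value:
  p_A = 0.14036
  p_B = 0.0514629
  p_C = 0.0117891
  p_D = 0.000482765
Weight by the priors:
  P(Z=A)·p_A = 0.05 × 0.14036 = 0.00701802
  P(Z=B)·p_B = 0.25 × 0.0514629 = 0.0128657
  P(Z=C)·p_C = 0.24 × 0.0117891 = 0.00282938
  P(Z=D)·p_D = 0.46 × 0.000482765 = 0.000222072
Sum: 0.00701802 + 0.0128657 + 0.00282938 + 0.000222072 = 0.0229352
P(Segment B | 5 clicks out of 15) ≈ 0.561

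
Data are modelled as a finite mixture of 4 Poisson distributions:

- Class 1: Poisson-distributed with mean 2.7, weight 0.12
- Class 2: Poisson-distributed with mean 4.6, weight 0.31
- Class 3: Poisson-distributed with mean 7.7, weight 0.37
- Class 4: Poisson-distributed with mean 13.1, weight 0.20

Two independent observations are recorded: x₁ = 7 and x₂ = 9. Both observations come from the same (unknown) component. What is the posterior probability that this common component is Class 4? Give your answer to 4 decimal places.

0.0467

The responsibility of component k is w_k f_k(x) divided by Σ_j w_j f_j(x).
Since both observations come from the same component, the likelihood for component k is f_k(x₁)·f_k(x₂).
  L_1 = [0.0139483] × [0.00141226] = 1.96986e-05
  L_2 = [0.08692] × [0.0255448] = 0.00222036
  L_3 = [0.144191] × [0.118737] = 0.0171208
  L_4 = [0.0268665] × [0.0640355] = 0.00172041
Unnormalised posteriors:
  w_1·L_1 = 0.12 × 1.96986e-05 = 2.36384e-06
  w_2·L_2 = 0.31 × 0.00222036 = 0.00068831
  w_3·L_3 = 0.37 × 0.0171208 = 0.00633468
  w_4·L_4 = 0.20 × 0.00172041 = 0.000344082
Sum: 2.36384e-06 + 0.00068831 + 0.00633468 + 0.000344082 = 0.00736944
Responsibility of Class 4: 0.000344082 / 0.00736944 ≈ 0.0467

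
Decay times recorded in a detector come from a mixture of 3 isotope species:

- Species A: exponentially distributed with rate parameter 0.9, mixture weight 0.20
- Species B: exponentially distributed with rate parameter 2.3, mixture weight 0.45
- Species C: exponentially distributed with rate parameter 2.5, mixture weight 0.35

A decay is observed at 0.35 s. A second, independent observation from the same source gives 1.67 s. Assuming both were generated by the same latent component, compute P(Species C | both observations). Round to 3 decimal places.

0.222

The responsibility of component k is π_k f_k(x) divided by Σ_j π_j f_j(x).
Since both observations come from the same component, the likelihood for component k is f_k(x₁)·f_k(x₂).
  p_A = [0.9·e^(−0.9·0.35) = 0.9·e^(−0.3150) = 0.65681] × [0.200216] = 0.131504
  p_B = [2.3·e^(−2.3·0.35) = 2.3·e^(−0.8050) = 1.0283] × [0.0493859] = 0.0507836
  p_C = [2.5·e^(−2.5·0.35) = 2.5·e^(−0.8750) = 1.04216] × [0.038438] = 0.0400583
Weight by the priors:
  π_A·p_A = 0.20 × 0.131504 = 0.0263007
  π_B·p_B = 0.45 × 0.0507836 = 0.0228526
  π_C·p_C = 0.35 × 0.0400583 = 0.0140204
Evidence: 0.0263007 + 0.0228526 + 0.0140204 = 0.0631738
Responsibility of Species C: 0.0140204 / 0.0631738 ≈ 0.222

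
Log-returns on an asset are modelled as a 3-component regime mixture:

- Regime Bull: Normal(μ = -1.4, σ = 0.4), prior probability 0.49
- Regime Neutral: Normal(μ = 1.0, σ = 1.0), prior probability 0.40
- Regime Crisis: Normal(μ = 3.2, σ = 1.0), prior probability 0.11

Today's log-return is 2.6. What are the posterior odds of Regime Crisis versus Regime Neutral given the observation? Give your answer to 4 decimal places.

0.8261

Posterior odds = (P(Z=i) f_i(x)) / (P(Z=j) f_j(x)); the normalising sum cancels.
Component likelihoods at x = 2.6:
  L_Bull = 1.92365e-22
  L_Neutral = 0.110921
  L_Crisis = 0.333225
Odds = (0.11/0.40) × (0.333225/0.110921) = 0.275 × 3.00417 ≈ 0.8261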